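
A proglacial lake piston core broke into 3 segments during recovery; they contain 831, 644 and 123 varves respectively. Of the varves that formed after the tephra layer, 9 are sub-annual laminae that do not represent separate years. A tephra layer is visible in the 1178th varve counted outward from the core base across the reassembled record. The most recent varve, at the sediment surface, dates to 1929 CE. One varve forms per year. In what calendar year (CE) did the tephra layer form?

1518 CE

Total varves = 831 + 644 + 123 = 1598.
Between varve 1178 and the sediment surface there are 1598 − 1178 = 420 varves.
Excluding 9 false varves: 420 − 9 = 411.
1929 − 411 = 1518 CE.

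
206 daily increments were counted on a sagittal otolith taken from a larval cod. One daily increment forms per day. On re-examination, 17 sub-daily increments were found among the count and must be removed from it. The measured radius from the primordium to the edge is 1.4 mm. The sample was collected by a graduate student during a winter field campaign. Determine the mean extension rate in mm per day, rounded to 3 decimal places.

After corrections the count is 206 − 17 = 189 daily increments.
Mean rate = 1.4 mm / 189 days ≈ 0.007 mm per day.

0.007 mm per day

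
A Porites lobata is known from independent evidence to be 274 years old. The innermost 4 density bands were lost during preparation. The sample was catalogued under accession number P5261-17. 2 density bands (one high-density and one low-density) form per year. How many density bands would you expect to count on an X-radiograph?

544 density bands

274 years at 2 density bands per year gives 274 × 2 = 548 density bands.
Subtracting the 4 density bands not captured gives 548 − 4 = 544 density bands in the record.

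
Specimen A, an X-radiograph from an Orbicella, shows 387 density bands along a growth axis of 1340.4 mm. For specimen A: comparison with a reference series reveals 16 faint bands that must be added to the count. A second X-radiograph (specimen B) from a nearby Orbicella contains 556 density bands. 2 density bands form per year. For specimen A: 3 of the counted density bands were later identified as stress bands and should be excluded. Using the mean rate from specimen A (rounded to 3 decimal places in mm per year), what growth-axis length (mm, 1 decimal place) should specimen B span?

1863.2 mm

Specimen A: true density band count = 387 − 3 + 16 = 400.
Specimen A: 400 density bands at 2 per year is 400 / 2 = 200 years.
A: Mean rate = 1340.4 mm / 200 years ≈ 6.702 mm per year.
Specimen B: with 2 density bands per year, 556 / 2 = 278 years. For B, 6.702 mm/year × 278 years = 1863.2 mm.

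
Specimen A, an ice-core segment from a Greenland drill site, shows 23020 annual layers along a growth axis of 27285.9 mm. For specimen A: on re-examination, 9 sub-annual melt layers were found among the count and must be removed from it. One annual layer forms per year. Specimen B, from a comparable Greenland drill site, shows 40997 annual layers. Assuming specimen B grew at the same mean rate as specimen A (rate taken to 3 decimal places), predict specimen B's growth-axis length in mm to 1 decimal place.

48622.4 mm

Specimen A: correcting the raw count gives 23020 − 9 = 23011 true annual layers.
A: Extension rate ≈ 27285.9 / 23011 = 1.186 mm/year.
Length of B = 1.186 × 40997 = 48622.4 mm.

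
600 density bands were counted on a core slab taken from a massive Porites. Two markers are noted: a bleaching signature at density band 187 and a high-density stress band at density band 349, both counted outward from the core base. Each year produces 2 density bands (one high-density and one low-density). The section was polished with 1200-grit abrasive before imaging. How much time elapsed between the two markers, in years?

81 years

Separation: 349 − 187 = 162 density bands.
With 2 density bands per year, 162 / 2 = 81 years.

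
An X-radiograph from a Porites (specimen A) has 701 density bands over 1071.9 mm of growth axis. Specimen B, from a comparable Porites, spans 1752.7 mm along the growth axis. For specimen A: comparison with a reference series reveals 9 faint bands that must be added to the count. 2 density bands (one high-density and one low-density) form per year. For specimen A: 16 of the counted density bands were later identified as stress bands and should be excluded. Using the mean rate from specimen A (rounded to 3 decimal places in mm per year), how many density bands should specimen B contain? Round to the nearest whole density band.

Specimen A: after corrections the count is 701 − 16 + 9 = 694 density bands.
Specimen A: dividing by 2 density bands per year: 694 / 2 = 347 years.
A: Extension rate ≈ 1071.9 / 347 = 3.089 mm/yr.
Specimen B: 1752.7 mm / 3.089 mm per year = 567.40 years; at 2 density bands per year that is 567.40 × 2 ≈ 1135 density bands.

1135 density bands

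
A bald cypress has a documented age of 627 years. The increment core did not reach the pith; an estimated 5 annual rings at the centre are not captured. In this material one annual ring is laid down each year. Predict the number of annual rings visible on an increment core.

622 annual rings

One annual ring per year gives 627 annual rings over 627 years.
Subtracting the 5 annual rings not captured gives 627 − 5 = 622 annual rings in the record.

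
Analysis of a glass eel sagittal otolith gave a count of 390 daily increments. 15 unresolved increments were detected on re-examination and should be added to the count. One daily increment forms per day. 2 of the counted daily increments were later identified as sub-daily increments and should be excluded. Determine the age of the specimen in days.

403 days

Correcting the raw count gives 390 − 2 + 15 = 403 true daily increments.
With a one-to-one daily increment periodicity this is 403 days.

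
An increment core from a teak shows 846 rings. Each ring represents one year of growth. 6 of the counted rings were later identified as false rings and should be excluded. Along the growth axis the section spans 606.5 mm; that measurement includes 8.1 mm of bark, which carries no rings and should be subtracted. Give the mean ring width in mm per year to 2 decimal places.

After corrections the count is 846 − 6 = 840 rings.
Net length = 606.5 − 8.1 = 598.4 mm.
Mean rate = 598.4 mm / 840 years ≈ 0.71 mm per year.

0.71 mm per year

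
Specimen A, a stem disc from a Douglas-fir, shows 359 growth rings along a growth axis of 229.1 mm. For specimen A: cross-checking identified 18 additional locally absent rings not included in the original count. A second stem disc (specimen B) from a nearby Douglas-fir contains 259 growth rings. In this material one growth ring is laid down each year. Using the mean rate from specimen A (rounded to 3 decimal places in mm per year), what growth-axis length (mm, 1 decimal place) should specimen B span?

157.5 mm

Specimen A: adjusted count: 359 + 18 = 377 growth rings.
A: Mean rate = 229.1 mm / 377 years ≈ 0.608 mm per year.
Length of B = 0.608 × 259 = 157.5 mm.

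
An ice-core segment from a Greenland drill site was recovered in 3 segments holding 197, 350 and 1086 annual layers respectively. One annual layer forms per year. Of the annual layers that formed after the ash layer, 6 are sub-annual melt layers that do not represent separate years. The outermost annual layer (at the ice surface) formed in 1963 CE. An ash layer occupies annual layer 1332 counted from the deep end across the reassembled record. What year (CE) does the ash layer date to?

Total annual layers = 197 + 350 + 1086 = 1633.
Between annual layer 1332 and the ice surface there are 1633 − 1332 = 301 annual layers.
Removing the 6 false annual layers leaves 301 − 6 = 295 true annual layers beyond the ash layer.
Counting back 295 years from 1963 CE places the ash layer in 1963 − 295 = 1668 CE.

1668 CE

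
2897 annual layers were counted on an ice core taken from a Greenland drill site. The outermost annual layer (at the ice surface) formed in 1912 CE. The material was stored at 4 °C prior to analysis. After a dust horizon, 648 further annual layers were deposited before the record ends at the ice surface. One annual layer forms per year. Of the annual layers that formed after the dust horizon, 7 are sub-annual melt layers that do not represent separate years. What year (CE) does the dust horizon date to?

1271 CE

There are 648 annual layers younger than the dust horizon.
Removing the 7 false annual layers leaves 648 − 7 = 641 true annual layers beyond the dust horizon.
The annual layer at the ice surface is 1912 CE, so the dust horizon dates to 1912 − 641 = 1271 CE.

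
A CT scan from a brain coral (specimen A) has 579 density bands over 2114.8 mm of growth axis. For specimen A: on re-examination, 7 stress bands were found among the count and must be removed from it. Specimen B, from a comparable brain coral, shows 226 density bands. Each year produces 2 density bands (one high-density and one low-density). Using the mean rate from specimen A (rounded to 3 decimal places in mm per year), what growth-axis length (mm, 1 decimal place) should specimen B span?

835.5 mm

Specimen A: correcting the raw count gives 579 − 7 = 572 true density bands.
Specimen A: 572 density bands at 2 per year is 572 / 2 = 286 years.
A: Mean rate = 2114.8 mm / 286 years ≈ 7.394 mm per year.
Specimen B: with 2 density bands per year, 226 / 2 = 113 years. For B, 7.394 mm/year × 113 years = 835.5 mm.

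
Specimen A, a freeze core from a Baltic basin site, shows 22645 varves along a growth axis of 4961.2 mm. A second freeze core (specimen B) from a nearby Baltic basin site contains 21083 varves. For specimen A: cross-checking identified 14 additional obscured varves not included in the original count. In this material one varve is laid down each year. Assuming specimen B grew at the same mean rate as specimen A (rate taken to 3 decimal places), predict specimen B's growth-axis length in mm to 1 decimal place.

4617.2 mm

Specimen A: after corrections the count is 22645 + 14 = 22659 varves.
A: 4961.2 mm over 22659 years gives 4961.2 / 22659 ≈ 0.219 mm/yr.
B's length ≈ 0.219 × 21083 = 4617.2 mm.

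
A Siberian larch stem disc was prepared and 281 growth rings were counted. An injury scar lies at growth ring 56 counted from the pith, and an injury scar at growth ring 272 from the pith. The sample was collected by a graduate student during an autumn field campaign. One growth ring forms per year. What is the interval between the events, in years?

216 years

Separation: 272 − 56 = 216 growth rings.
One growth ring per year makes the interval 216 years.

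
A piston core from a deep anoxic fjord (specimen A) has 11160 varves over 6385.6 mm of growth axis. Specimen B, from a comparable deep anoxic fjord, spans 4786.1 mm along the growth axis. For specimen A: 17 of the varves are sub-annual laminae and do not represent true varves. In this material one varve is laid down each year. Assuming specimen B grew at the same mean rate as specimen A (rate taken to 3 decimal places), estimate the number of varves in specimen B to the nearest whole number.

Specimen A: correcting the raw count gives 11160 − 17 = 11143 true varves.
A: Extension rate ≈ 6385.6 / 11143 = 0.573 mm/yr.
Specimen B: 4786.1 mm / 0.573 mm per year = 8352.71 years ≈ 8353 varves.

8353 varves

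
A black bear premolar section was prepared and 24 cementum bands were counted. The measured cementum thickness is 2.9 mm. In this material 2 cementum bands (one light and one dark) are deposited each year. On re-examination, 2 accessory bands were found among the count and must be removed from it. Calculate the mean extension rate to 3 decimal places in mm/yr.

0.264 mm/yr

After corrections the count is 24 − 2 = 22 cementum bands.
22 cementum bands at 2 per year is 22 / 2 = 11 years.
Mean rate = 2.9 mm / 11 years ≈ 0.264 mm/yr.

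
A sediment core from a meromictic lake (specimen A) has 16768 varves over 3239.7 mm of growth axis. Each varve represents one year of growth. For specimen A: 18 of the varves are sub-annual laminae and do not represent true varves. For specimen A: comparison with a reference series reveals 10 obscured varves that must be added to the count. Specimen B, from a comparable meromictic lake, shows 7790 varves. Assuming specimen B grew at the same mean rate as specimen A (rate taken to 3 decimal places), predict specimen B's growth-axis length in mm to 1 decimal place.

1503.5 mm

Specimen A: after corrections the count is 16768 − 18 + 10 = 16760 varves.
A: Extension rate ≈ 3239.7 / 16760 = 0.193 mm/year.
B's length ≈ 0.193 × 7790 = 1503.5 mm.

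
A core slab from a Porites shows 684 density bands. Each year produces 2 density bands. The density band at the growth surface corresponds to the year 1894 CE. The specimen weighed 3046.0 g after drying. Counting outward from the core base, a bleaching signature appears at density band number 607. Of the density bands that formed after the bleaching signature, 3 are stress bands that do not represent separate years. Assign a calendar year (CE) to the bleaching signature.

Between density band 607 and the growth surface there are 684 − 607 = 77 density bands.
77 − 3 false = 74 true density bands after the bleaching signature.
Dividing by 2 density bands per year: 74 / 2 = 37 years.
The density band at the growth surface is 1894 CE, so the bleaching signature dates to 1894 − 37 = 1857 CE.

1857 CE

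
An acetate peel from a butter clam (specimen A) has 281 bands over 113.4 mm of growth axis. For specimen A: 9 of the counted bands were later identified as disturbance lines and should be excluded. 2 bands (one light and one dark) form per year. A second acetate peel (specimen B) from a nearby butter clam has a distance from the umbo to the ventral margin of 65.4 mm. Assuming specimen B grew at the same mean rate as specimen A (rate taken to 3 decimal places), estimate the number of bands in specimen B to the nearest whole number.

Specimen A: correcting the raw count gives 281 − 9 = 272 true bands.
Specimen A: with 2 bands per year, 272 / 2 = 136 years.
A: Extension rate ≈ 113.4 / 136 = 0.834 mm/yr.
Specimen B: 65.4 mm / 0.834 mm per year = 78.42 years; at 2 bands per year that is 78.42 × 2 ≈ 157 bands.

157 bands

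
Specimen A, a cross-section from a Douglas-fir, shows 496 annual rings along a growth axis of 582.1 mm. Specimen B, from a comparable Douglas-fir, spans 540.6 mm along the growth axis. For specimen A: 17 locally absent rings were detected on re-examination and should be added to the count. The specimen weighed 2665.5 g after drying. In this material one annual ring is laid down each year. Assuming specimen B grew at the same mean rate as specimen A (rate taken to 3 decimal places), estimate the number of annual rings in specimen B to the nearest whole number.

Specimen A: after corrections the count is 496 + 17 = 513 annual rings.
A: 582.1 mm over 513 years gives 582.1 / 513 ≈ 1.135 mm per year.
B spans 540.6 / 1.135 = 476.30 years ≈ 476 annual rings.

476 annual rings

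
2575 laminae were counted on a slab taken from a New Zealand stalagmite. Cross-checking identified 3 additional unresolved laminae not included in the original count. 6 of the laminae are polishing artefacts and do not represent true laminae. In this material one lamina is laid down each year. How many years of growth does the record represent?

Correcting the raw count gives 2575 − 6 + 3 = 2572 true laminae.
At one lamina per year, that is 2572 years.

2572 yr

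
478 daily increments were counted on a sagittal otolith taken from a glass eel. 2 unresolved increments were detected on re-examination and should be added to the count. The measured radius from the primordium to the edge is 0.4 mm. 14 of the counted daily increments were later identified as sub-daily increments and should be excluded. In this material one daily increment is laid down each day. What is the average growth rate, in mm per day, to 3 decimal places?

True daily increment count = 478 − 14 + 2 = 466.
Mean rate = 0.4 mm / 466 days ≈ 0.001 mm per day.

0.001 mm per day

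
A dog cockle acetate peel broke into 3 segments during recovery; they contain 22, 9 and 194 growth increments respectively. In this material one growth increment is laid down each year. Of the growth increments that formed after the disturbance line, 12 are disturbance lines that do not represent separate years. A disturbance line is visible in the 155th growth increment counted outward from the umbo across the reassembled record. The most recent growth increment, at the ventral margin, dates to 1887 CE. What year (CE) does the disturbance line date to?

1829 CE

Total growth increments = 22 + 9 + 194 = 225.
Between growth increment 155 and the ventral margin there are 225 − 155 = 70 growth increments.
Excluding 12 false growth increments: 70 − 12 = 58.
1887 − 58 = 1829 CE.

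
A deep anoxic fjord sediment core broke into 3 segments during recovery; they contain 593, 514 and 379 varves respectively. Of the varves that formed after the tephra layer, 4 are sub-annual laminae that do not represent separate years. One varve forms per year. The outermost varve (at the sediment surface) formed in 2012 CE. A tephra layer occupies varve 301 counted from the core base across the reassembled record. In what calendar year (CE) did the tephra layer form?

Total varves = 593 + 514 + 379 = 1486.
Between varve 301 and the sediment surface there are 1486 − 301 = 1185 varves.
Excluding 4 false varves: 1185 − 4 = 1181.
Counting back 1181 years from 2012 CE places the tephra layer in 2012 − 1181 = 831 CE.

831 CE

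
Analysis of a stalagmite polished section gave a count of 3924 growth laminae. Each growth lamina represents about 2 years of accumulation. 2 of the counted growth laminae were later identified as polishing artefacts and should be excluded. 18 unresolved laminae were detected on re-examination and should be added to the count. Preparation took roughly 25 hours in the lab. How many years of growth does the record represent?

7880 years

After corrections the count is 3924 − 2 + 18 = 3940 growth laminae.
At 2 years per growth lamina, 3940 × 2 = 7880 years.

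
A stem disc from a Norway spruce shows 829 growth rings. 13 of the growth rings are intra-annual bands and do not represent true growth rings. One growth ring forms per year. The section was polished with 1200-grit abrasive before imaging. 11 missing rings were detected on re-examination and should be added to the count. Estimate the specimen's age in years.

After corrections the count is 829 − 13 + 11 = 827 growth rings.
At one growth ring per year, that is 827 years.

827 years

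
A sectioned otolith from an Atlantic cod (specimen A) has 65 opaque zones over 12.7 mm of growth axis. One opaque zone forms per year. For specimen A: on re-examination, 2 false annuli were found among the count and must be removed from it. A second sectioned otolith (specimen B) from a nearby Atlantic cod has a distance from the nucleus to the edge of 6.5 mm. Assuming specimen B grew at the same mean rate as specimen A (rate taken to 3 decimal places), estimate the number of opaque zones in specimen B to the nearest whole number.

32 opaque zones

Specimen A: correcting the raw count gives 65 − 2 = 63 true opaque zones.
A: 12.7 mm over 63 years gives 12.7 / 63 ≈ 0.202 mm/year.
Specimen B: 6.5 mm / 0.202 mm per year = 32.18 years ≈ 32 opaque zones.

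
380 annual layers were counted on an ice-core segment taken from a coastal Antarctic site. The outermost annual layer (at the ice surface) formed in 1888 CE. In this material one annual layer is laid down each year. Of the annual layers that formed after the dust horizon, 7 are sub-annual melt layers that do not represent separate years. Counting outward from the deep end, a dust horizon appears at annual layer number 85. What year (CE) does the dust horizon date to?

1600 CE

380 − 85 = 295 annual layers lie beyond the dust horizon toward the ice surface.
Removing the 7 false annual layers leaves 295 − 7 = 288 true annual layers beyond the dust horizon.
1888 − 288 = 1600 CE.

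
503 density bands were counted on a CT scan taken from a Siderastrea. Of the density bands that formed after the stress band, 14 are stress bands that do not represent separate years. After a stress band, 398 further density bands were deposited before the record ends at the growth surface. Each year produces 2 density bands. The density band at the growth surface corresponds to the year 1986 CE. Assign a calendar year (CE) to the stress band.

1794 CE

398 density bands formed after the stress band.
398 − 14 false = 384 true density bands after the stress band.
384 density bands at 2 per year is 384 / 2 = 192 years.
1986 − 192 = 1794 CE.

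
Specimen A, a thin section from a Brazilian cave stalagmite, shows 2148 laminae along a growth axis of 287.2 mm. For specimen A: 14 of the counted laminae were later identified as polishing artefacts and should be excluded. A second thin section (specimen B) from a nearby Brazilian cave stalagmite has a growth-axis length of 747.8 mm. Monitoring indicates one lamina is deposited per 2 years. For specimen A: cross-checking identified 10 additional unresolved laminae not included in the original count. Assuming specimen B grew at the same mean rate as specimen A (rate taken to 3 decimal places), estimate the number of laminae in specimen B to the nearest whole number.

Specimen A: adjusted count: 2148 − 14 + 10 = 2144 laminae.
Specimen A: multiplying by 2 years per lamina: 2144 × 2 = 4288 years.
A: 287.2 mm over 4288 years gives 287.2 / 4288 ≈ 0.067 mm/year.
B spans 747.8 / 0.067 = 11161.19 years; at 2 years per lamina that is 11161.19 / 2 ≈ 5581 laminae.

5581 laminae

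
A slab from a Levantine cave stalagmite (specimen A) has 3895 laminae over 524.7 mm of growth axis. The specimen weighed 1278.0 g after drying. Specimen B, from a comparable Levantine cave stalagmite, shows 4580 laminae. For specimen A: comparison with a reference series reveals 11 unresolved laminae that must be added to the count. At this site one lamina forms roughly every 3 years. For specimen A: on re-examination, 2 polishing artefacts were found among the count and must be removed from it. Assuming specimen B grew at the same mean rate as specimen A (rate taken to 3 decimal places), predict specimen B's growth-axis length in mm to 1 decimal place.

Specimen A: true lamina count = 3895 − 2 + 11 = 3904.
Specimen A: multiplying by 3 years per lamina: 3904 × 3 = 11712 years.
A: Mean rate = 524.7 mm / 11712 years ≈ 0.045 mm/year.
Specimen B: at 3 years per lamina, 4580 × 3 = 13740 years. Length of B = 0.045 × 13740 = 618.3 mm.

618.3 mm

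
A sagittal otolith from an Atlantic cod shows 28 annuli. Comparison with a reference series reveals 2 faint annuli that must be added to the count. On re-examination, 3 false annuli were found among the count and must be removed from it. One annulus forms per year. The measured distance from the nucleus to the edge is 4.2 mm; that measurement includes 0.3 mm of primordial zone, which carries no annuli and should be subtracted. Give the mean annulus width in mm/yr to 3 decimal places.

0.144 mm/yr

After corrections the count is 28 − 3 + 2 = 27 annuli.
Removing the 0.3 mm offcut leaves 4.2 − 0.3 = 3.9 mm.
Mean rate = 3.9 mm / 27 years ≈ 0.144 mm/yr.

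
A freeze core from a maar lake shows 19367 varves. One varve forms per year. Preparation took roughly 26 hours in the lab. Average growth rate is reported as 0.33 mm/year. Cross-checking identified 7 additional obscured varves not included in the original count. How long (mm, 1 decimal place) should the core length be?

Correcting the raw count gives 19367 + 7 = 19374 true varves.
Predicted length = 0.33 mm/year × 19374 years = 6393.4 mm.

6393.4 mm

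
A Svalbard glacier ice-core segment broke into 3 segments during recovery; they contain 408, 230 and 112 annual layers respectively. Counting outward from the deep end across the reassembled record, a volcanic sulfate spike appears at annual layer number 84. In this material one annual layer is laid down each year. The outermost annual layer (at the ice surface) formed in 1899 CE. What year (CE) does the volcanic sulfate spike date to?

Total annual layers = 408 + 230 + 112 = 750.
750 − 84 = 666 annual layers lie beyond the volcanic sulfate spike toward the ice surface.
Counting back 666 years from 1899 CE places the volcanic sulfate spike in 1899 − 666 = 1233 CE.

1233 CE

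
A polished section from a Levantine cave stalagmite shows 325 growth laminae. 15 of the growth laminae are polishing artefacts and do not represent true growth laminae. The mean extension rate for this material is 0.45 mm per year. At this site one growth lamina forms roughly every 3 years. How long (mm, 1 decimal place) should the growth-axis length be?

True growth lamina count = 325 − 15 = 310.
Multiplying by 3 years per growth lamina: 310 × 3 = 930 years.
Length ≈ 0.45 × 930 = 418.5 mm.

418.5 mm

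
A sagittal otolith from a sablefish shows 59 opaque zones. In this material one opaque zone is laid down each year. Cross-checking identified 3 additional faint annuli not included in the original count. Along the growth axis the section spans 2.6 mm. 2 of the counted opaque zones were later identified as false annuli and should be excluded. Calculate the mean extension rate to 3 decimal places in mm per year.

0.043 mm per year

Correcting the raw count gives 59 − 2 + 3 = 60 true opaque zones.
Mean rate = 2.6 mm / 60 years ≈ 0.043 mm per year.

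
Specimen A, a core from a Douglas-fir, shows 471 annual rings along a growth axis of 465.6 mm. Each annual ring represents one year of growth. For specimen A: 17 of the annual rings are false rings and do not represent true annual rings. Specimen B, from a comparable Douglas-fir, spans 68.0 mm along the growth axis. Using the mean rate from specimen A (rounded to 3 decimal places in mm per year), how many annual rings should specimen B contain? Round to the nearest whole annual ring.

66 annual rings

Specimen A: correcting the raw count gives 471 − 17 = 454 true annual rings.
A: Extension rate ≈ 465.6 / 454 = 1.026 mm per year.
B spans 68.0 / 1.026 = 66.28 years ≈ 66 annual rings.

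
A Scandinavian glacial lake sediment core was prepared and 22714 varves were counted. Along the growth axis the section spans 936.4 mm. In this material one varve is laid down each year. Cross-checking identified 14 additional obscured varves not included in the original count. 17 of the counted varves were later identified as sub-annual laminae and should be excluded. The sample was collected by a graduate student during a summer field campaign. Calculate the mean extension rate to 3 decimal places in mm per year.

0.041 mm per year

True varve count = 22714 − 17 + 14 = 22711.
Extension rate ≈ 936.4 / 22711 = 0.041 mm per year.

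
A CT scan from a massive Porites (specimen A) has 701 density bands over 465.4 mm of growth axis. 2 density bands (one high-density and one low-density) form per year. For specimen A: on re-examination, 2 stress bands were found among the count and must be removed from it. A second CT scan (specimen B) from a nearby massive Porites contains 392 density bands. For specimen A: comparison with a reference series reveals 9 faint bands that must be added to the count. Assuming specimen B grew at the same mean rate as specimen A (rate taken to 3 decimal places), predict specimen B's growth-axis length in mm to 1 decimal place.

Specimen A: correcting the raw count gives 701 − 2 + 9 = 708 true density bands.
Specimen A: dividing by 2 density bands per year: 708 / 2 = 354 years.
A: Extension rate ≈ 465.4 / 354 = 1.315 mm per year.
Specimen B: with 2 density bands per year, 392 / 2 = 196 years. For B, 1.315 mm/year × 196 years = 257.7 mm.

257.7 mm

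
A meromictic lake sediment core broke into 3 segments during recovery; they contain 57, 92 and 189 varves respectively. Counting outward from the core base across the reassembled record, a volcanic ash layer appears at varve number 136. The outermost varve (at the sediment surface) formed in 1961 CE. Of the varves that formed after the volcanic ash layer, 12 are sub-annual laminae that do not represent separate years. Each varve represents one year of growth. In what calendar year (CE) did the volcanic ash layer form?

Total varves = 57 + 92 + 189 = 338.
Between varve 136 and the sediment surface there are 338 − 136 = 202 varves.
202 − 12 false = 190 true varves after the volcanic ash layer.
1961 − 190 = 1771 CE.

1771 CE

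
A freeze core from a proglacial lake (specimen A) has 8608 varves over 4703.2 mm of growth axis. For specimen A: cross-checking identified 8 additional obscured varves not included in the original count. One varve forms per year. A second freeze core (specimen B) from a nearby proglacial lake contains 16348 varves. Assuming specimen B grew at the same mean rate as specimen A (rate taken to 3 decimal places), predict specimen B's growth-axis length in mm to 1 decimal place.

8926.0 mm

Specimen A: adjusted count: 8608 + 8 = 8616 varves.
A: 4703.2 mm over 8616 years gives 4703.2 / 8616 ≈ 0.546 mm/yr.
For B, 0.546 mm/year × 16348 years = 8926.0 mm.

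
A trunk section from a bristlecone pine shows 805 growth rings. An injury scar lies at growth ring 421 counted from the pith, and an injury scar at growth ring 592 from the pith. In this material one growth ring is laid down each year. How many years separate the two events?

Separation: 592 − 421 = 171 growth rings.
One growth ring per year makes the interval 171 years.

171 years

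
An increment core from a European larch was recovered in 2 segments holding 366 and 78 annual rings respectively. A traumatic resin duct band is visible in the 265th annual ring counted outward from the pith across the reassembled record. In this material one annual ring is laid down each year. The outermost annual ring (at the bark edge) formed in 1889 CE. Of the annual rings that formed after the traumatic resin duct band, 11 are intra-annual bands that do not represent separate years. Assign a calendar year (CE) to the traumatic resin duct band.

1721 CE

Total annual rings = 366 + 78 = 444.
The traumatic resin duct band sits at annual ring 265 from the pith, so 444 − 265 = 179 annual rings formed after it.
Removing the 11 false annual rings leaves 179 − 11 = 168 true annual rings beyond the traumatic resin duct band.
1889 − 168 = 1721 CE.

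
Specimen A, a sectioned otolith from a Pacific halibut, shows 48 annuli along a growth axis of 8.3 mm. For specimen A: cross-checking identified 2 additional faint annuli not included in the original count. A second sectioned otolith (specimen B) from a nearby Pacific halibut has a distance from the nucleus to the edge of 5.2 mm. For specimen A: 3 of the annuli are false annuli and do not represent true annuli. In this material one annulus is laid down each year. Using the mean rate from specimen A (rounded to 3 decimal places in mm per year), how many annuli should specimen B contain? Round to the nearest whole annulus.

Specimen A: true annulus count = 48 − 3 + 2 = 47.
A: 8.3 mm over 47 years gives 8.3 / 47 ≈ 0.177 mm per year.
For B, 5.2 / 0.177 = 29.38 years ≈ 29 annuli.

29 annuli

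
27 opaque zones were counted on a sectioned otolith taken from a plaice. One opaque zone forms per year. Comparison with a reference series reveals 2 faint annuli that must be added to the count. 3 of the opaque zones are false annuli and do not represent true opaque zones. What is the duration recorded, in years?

26 years

True opaque zone count = 27 − 3 + 2 = 26.
At one opaque zone per year, that is 26 years.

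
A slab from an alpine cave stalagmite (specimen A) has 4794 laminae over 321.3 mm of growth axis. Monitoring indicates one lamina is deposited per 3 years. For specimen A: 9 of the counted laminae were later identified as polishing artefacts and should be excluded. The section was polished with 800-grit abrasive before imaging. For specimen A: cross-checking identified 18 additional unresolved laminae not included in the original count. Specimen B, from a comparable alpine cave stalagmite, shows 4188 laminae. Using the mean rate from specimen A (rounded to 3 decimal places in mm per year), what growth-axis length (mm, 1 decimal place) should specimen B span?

Specimen A: adjusted count: 4794 − 9 + 18 = 4803 laminae.
Specimen A: 4803 laminae at 3 years each span 4803 × 3 = 14409 years.
A: Extension rate ≈ 321.3 / 14409 = 0.022 mm/year.
Specimen B: 4188 laminae at 3 years each span 4188 × 3 = 12564 years. For B, 0.022 mm/year × 12564 years = 276.4 mm.

276.4 mm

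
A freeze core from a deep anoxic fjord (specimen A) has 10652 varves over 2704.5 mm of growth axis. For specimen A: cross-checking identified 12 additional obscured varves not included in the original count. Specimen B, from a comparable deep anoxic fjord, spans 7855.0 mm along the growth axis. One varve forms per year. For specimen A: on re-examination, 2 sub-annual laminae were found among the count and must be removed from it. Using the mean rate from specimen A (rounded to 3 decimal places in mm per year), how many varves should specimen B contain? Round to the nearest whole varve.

30925 varves

Specimen A: correcting the raw count gives 10652 − 2 + 12 = 10662 true varves.
A: 2704.5 mm over 10662 years gives 2704.5 / 10662 ≈ 0.254 mm/yr.
For B, 7855.0 / 0.254 = 30925.20 years ≈ 30925 varves.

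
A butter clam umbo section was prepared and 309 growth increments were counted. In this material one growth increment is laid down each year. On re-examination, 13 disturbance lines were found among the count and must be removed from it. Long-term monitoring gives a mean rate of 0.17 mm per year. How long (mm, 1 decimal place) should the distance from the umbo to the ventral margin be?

50.3 mm

After corrections the count is 309 − 13 = 296 growth increments.
296 years at 0.17 mm/year gives 0.17 × 296 = 50.3 mm.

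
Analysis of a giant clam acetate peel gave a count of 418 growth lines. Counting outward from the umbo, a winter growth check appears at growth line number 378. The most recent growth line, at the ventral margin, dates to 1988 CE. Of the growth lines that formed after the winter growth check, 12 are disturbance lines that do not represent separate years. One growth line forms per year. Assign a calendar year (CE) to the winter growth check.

418 − 378 = 40 growth lines lie beyond the winter growth check toward the ventral margin.
Removing the 12 false growth lines leaves 40 − 12 = 28 true growth lines beyond the winter growth check.
The growth line at the ventral margin is 1988 CE, so the winter growth check dates to 1988 − 28 = 1960 CE.

1960 CE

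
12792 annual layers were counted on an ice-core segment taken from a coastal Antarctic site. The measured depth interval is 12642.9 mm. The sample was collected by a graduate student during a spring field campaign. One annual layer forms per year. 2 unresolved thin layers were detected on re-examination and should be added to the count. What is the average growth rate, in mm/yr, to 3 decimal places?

True annual layer count = 12792 + 2 = 12794.
Mean rate = 12642.9 mm / 12794 years ≈ 0.988 mm/yr.

0.988 mm/yr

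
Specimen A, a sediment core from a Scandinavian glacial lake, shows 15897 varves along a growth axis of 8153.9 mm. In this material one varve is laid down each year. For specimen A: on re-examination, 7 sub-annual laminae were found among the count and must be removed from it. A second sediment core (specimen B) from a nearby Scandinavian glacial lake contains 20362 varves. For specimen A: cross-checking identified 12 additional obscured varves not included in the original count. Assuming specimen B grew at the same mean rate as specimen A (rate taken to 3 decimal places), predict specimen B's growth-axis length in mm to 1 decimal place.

Specimen A: after corrections the count is 15897 − 7 + 12 = 15902 varves.
A: Extension rate ≈ 8153.9 / 15902 = 0.513 mm/year.
Length of B = 0.513 × 20362 = 10445.7 mm.

10445.7 mm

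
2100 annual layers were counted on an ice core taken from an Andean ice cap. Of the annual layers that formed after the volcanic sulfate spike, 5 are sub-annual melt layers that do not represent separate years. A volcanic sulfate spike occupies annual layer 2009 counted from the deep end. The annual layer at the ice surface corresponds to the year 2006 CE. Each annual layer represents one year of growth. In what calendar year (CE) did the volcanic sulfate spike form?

1920 CE

2100 − 2009 = 91 annual layers lie beyond the volcanic sulfate spike toward the ice surface.
Excluding 5 false annual layers: 91 − 5 = 86.
The annual layer at the ice surface is 2006 CE, so the volcanic sulfate spike dates to 2006 − 86 = 1920 CE.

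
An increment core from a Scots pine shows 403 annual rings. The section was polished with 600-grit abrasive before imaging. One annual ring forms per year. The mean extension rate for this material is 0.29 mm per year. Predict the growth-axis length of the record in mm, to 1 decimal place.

116.9 mm

403 years of growth are recorded.
403 years at 0.29 mm/year gives 0.29 × 403 = 116.9 mm.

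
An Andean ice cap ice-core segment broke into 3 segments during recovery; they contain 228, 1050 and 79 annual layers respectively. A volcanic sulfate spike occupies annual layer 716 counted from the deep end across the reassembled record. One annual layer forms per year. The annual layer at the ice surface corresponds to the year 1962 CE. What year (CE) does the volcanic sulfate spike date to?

Total annual layers = 228 + 1050 + 79 = 1357.
Between annual layer 716 and the ice surface there are 1357 − 716 = 641 annual layers.
1962 − 641 = 1321 CE.

1321 CE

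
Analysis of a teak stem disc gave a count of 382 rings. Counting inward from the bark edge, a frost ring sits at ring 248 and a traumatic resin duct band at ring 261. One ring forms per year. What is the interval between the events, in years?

Separation: 261 − 248 = 13 rings.
That is 13 years at one ring per year.

13 years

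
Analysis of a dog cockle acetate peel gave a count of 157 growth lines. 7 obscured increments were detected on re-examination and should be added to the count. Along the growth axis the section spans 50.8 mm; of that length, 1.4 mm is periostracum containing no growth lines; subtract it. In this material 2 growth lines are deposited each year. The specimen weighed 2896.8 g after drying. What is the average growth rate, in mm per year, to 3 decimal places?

True growth line count = 157 + 7 = 164.
164 growth lines at 2 per year is 164 / 2 = 82 years.
Removing the 1.4 mm offcut leaves 50.8 − 1.4 = 49.4 mm.
Extension rate ≈ 49.4 / 82 = 0.602 mm per year.

0.602 mm per year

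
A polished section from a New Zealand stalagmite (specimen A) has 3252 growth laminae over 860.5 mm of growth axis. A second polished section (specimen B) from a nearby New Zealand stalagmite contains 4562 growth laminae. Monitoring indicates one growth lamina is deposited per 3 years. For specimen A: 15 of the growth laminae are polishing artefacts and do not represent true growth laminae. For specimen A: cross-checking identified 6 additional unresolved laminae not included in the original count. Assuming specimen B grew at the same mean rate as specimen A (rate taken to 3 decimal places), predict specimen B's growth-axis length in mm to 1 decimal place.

Specimen A: true growth lamina count = 3252 − 15 + 6 = 3243.
Specimen A: at 3 years per growth lamina, 3243 × 3 = 9729 years.
A: 860.5 mm over 9729 years gives 860.5 / 9729 ≈ 0.088 mm/year.
Specimen B: at 3 years per growth lamina, 4562 × 3 = 13686 years. B's length ≈ 0.088 × 13686 = 1204.4 mm.

1204.4 mm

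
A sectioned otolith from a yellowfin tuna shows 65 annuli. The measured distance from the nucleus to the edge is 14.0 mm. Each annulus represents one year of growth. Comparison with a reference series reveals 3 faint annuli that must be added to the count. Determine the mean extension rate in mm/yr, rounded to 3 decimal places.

0.206 mm/yr

After corrections the count is 65 + 3 = 68 annuli.
14.0 mm over 68 years gives 14.0 / 68 ≈ 0.206 mm/yr.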